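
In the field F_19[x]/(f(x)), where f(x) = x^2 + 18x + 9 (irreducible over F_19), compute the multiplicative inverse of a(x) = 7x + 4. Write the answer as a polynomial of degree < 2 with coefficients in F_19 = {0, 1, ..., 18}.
a(x)^(-1) ≡ 5x + 3 (mod f(x))

Since f is irreducible over F_19, F_19[x]/(f) is a field and a(x) ≠ 0 has an inverse. Apply the extended Euclidean algorithm to f(x) and a(x) in F_19[x]: f(x) = (11x + 18)·a(x) + (13). The last nonzero remainder is the constant 13 = gcd(f, a) in F_19. Back-substituting through the division chain expresses 13 = s(x)·a(x) + t(x)·f(x) with s(x) ≡ 8x + 1 (mod f), so (8x + 1)·a(x) ≡ 13 (mod f). Multiplying by 13^(-1) ≡ 3 in F_19 gives a(x)^(-1) ≡ 3·(8x + 1) ≡ 5x + 3 (mod f). Check: (7x + 4)·(5x + 3) = 16x^2 + 3x + 12 ≡ 1 (mod x^2 + 18x + 9).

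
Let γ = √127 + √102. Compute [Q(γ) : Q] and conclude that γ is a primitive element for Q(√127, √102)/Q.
[Q(γ) : Q] = 4 (equivalently, Q(γ) = Q(√127, √102))

Obviously Q(γ) ⊆ Q(√127, √102), and [Q(√127, √102):Q] = 4 (since 127, 102 are distinct squarefree integers > 1 with 12954 not a perfect square). To show equality we compute the minimal polynomial of γ. From γ = √127 + √102: γ^2 = 127 + 2√(12954) + 102 = 229 + 2√(12954), so γ^2 - 229 = 2√(12954); squaring, (γ^2 - 229)^2 = 4·12954, i.e. γ^4 - 458γ^2 + 52441 - 51816 = 0, i.e. γ^4 - 458γ^2 + 625 = 0. So γ is a root of x^4 - 458x^2 + 625. This polynomial is irreducible over Q: it has no rational root (each ±√127 ± √102 is irrational), and any factorization into two quadratics over Q would force √(12954) ∈ Q (pairing opposite roots) or √127, √102 ∈ Q (other pairings), all impossible. Hence [Q(γ):Q] = 4 = [Q(√127, √102):Q], so Q(γ) = Q(√127, √102).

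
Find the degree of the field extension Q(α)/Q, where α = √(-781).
[Q(α):Q] = 2

[Q(α):Q] equals the degree of the minimal polynomial of α. Here α^2 = -781 and x^2 + 781 is irreducible (d = -781 is squarefree, ≠ 1, hence not a square), so deg(m_α) = 2. Thus [Q(α):Q] = 2.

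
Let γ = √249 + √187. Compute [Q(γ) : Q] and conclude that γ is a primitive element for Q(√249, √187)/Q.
[Q(γ) : Q] = 4 (equivalently, Q(γ) = Q(√249, √187))

Obviously Q(γ) ⊆ Q(√249, √187), and [Q(√249, √187):Q] = 4 (since 249, 187 are distinct squarefree integers > 1 with 46563 not a perfect square). To show equality we compute the minimal polynomial of γ. From γ = √249 + √187: γ^2 = 249 + 2√(46563) + 187 = 436 + 2√(46563), so γ^2 - 436 = 2√(46563); squaring, (γ^2 - 436)^2 = 4·46563, i.e. γ^4 - 872γ^2 + 190096 - 186252 = 0, i.e. γ^4 - 872γ^2 + 3844 = 0. So γ is a root of x^4 - 872x^2 + 3844. This polynomial is irreducible over Q: it has no rational root (each ±√249 ± √187 is irrational), and any factorization into two quadratics over Q would force √(46563) ∈ Q (pairing opposite roots) or √249, √187 ∈ Q (other pairings), all impossible. Hence [Q(γ):Q] = 4 = [Q(√249, √187):Q], so Q(γ) = Q(√249, √187).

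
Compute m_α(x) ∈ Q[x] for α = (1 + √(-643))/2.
m_α(x) = x^2 - x + 161

From 2α - 1 = √(-643), squaring gives (2α - 1)^2 = -643, i.e. 4α^2 - 4α + 1 = -643, so α^2 - α + (1 + 643)/4 = 0. Since -643 ≡ 1 (mod 4), (1 + 643)/4 = 161 ∈ Z. The polynomial x^2 - x + 161 has discriminant 1 - 4·(161) = -643, which is not a perfect square in Q (d = -643 is squarefree and ≠ 1), so x^2 - x + 161 is irreducible over Q. It is the minimal polynomial of α.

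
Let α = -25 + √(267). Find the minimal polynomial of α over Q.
m_α(x) = x^2 + 50x + 358

From α + 25 = √(267), squaring gives (α + 25)^2 = 267, i.e. α^2 + 50α + 625 = 267, so α^2 + 50α + 358 = 0. The discriminant of x^2 + 50x + 358 is (50)^2 - 4·(358) = 2500 - 1432 = 1068, and 4·(267) is not a perfect square in Q since 267 is squarefree and ≠ 1. Hence x^2 + 50x + 358 is irreducible over Q and is the minimal polynomial of α.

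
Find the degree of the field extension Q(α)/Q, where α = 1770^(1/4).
[Q(α):Q] = 4

α is a root of x^4 - 1770. By Eisenstein's criterion at the prime p = 2 (which divides the constant term 1770 but p^2 = 4 does not, since 1770 is squarefree), x^4 - 1770 is irreducible over Q. Hence [Q(α):Q] = 4.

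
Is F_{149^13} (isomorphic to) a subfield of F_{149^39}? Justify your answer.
Yes: F_{149^13} is a subfield of F_{149^39}

F_{p^m} embeds in F_{p^n} iff m | n (since F_{p^n} is the splitting field of x^(p^n) - x, and F_{p^m} ⊂ F_{p^n} forces p^n to be a power of p^m, i.e. m | n; conversely if m | n then every root of x^(p^m) - x is a root of x^(p^n) - x). Here 13 | 39 (since 39 = 3·13), so F_{149^13} is a subfield of F_{149^39}, and [F_{149^39} : F_{149^13}] = 39/13 = 3.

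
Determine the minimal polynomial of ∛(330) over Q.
m_α(x) = x^3 - 330

α satisfies α^3 = 330, so x^3 - 330 annihilates α. By the rational root test, a rational root p/q (in lowest terms) of x^3 - 330 would satisfy p^3 = 330 q^3, forcing q = 1 and p^3 = 330; but 330 is not a perfect cube, contradiction. A monic cubic over Q with no rational root is irreducible (any nontrivial factorization would include a linear factor). Hence x^3 - 330 is the minimal polynomial of α, and in particular [Q(α):Q] = 3.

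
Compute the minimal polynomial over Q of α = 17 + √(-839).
m_α(x) = x^2 - 34x + 1128

From α - 17 = √(-839), squaring gives (α - 17)^2 = -839, i.e. α^2 - 34α + 289 = -839, so α^2 - 34α + 1128 = 0. The discriminant of x^2 - 34x + 1128 is (-34)^2 - 4·(1128) = 1156 - 4512 = -3356, and 4·(-839) is not a perfect square in Q since -839 is squarefree and ≠ 1. Hence x^2 - 34x + 1128 is irreducible over Q and is the minimal polynomial of α.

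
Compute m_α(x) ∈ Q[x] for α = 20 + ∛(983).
m_α(x) = x^3 - 60x^2 + 1200x - 8983

Set β = α - 20 = ∛(983), so β^3 = 983. Then (α - 20)^3 - 983 = 0, i.e. α is a root of g(x) = (x - 20)^3 - 983 = x^3 - 60x^2 + 1200x - 8983. Since g(x) = h(x - 20) where h(x) = x^3 - 983, and h is irreducible over Q (because 983 is not a perfect cube, so h has no rational root, and a monic cubic with no rational root is irreducible), g is also irreducible (irreducibility is preserved under the substitution x → x - 20). Hence m_α(x) = x^3 - 60x^2 + 1200x - 8983.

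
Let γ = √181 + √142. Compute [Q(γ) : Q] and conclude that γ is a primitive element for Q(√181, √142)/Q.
[Q(γ) : Q] = 4 (equivalently, Q(γ) = Q(√181, √142))

Obviously Q(γ) ⊆ Q(√181, √142), and [Q(√181, √142):Q] = 4 (since 181, 142 are distinct squarefree integers > 1 with 25702 not a perfect square). To show equality we compute the minimal polynomial of γ. From γ = √181 + √142: γ^2 = 181 + 2√(25702) + 142 = 323 + 2√(25702), so γ^2 - 323 = 2√(25702); squaring, (γ^2 - 323)^2 = 4·25702, i.e. γ^4 - 646γ^2 + 104329 - 102808 = 0, i.e. γ^4 - 646γ^2 + 1521 = 0. So γ is a root of x^4 - 646x^2 + 1521. This polynomial is irreducible over Q: it has no rational root (each ±√181 ± √142 is irrational), and any factorization into two quadratics over Q would force √(25702) ∈ Q (pairing opposite roots) or √181, √142 ∈ Q (other pairings), all impossible. Hence [Q(γ):Q] = 4 = [Q(√181, √142):Q], so Q(γ) = Q(√181, √142).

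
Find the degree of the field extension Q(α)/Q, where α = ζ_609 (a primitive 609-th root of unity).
[Q(α):Q] = 336

The minimal polynomial of ζ_609 over Q is the 609-th cyclotomic polynomial Φ_609(x), which is irreducible over Q and has degree φ(609) = 336. Hence [Q(α):Q] = φ(609) = 336.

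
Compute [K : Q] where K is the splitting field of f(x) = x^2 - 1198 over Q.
[K : Q] = 2

f(x) = x^2 - 1198 factors as (x - √1198)(x + √1198). The splitting field is K = Q(√1198). Since 1198 is squarefree and > 1, it is not a perfect square, so x^2 - 1198 is irreducible over Q and [Q(√1198) : Q] = 2. Hence [K : Q] = 2.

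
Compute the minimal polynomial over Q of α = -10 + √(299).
m_α(x) = x^2 + 20x - 199

From α + 10 = √(299), squaring gives (α + 10)^2 = 299, i.e. α^2 + 20α + 100 = 299, so α^2 + 20α - 199 = 0. The discriminant of x^2 + 20x - 199 is (20)^2 - 4·(-199) = 400 + 796 = 1196, and 4·(299) is not a perfect square in Q since 299 is squarefree and ≠ 1. Hence x^2 + 20x - 199 is irreducible over Q and is the minimal polynomial of α.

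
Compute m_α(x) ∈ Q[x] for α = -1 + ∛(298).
m_α(x) = x^3 + 3x^2 + 3x - 297

Set β = α + 1 = ∛(298), so β^3 = 298. Then (α + 1)^3 - 298 = 0, i.e. α is a root of g(x) = (x + 1)^3 - 298 = x^3 + 3x^2 + 3x - 297. Since g(x) = h(x + 1) where h(x) = x^3 - 298, and h is irreducible over Q (because 298 is not a perfect cube, so h has no rational root, and a monic cubic with no rational root is irreducible), g is also irreducible (irreducibility is preserved under the substitution x → x + 1). Hence m_α(x) = x^3 + 3x^2 + 3x - 297.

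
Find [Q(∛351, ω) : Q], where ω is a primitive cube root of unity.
[Q(∛351, ω) : Q] = 6

[Q(∛351):Q] = 3 (min poly x^3 - 351, irreducible since 351 is not a perfect cube). [Q(ω):Q] = 2 (min poly x^2 + x + 1). Since Q(∛351) ⊂ R and ω ∉ R, we have ω ∉ Q(∛351), so x^2 + x + 1 remains irreducible over Q(∛351) and [Q(∛351, ω) : Q(∛351)] = 2. By the tower law, [Q(∛351, ω) : Q] = 3 · 2 = 6. (In fact Q(∛351, ω) is the splitting field of x^3 - 351 over Q.)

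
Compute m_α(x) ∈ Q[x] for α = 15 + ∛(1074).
m_α(x) = x^3 - 45x^2 + 675x - 4449

Set β = α - 15 = ∛(1074), so β^3 = 1074. Then (α - 15)^3 - 1074 = 0, i.e. α is a root of g(x) = (x - 15)^3 - 1074 = x^3 - 45x^2 + 675x - 4449. Since g(x) = h(x - 15) where h(x) = x^3 - 1074, and h is irreducible over Q (because 1074 is not a perfect cube, so h has no rational root, and a monic cubic with no rational root is irreducible), g is also irreducible (irreducibility is preserved under the substitution x → x - 15). Hence m_α(x) = x^3 - 45x^2 + 675x - 4449.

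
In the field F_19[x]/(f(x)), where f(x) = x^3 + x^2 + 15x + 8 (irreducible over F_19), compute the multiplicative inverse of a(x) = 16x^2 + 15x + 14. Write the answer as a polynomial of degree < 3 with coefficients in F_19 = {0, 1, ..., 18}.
a(x)^(-1) ≡ 17x^2 + 2x + 10 (mod f(x))

Since f is irreducible over F_19, F_19[x]/(f) is a field and a(x) ≠ 0 has an inverse. Apply the extended Euclidean algorithm to f(x) and a(x) in F_19[x]: f(x) = (6x + 17)·a(x) + (18x + 17);  a(x) = (3x + 17)·(18x + 17) + (10). The last nonzero remainder is the constant 10 = gcd(f, a) in F_19. Back-substituting through the division chain expresses 10 = s(x)·a(x) + t(x)·f(x) with s(x) ≡ 18x^2 + x + 5 (mod f), so (18x^2 + x + 5)·a(x) ≡ 10 (mod f). Multiplying by 10^(-1) ≡ 2 in F_19 gives a(x)^(-1) ≡ 2·(18x^2 + x + 5) ≡ 17x^2 + 2x + 10 (mod f). Check: (16x^2 + 15x + 14)·(17x^2 + 2x + 10) = 6x^4 + 2x^3 + 10x^2 + 7x + 7 ≡ 1 (mod x^3 + x^2 + 15x + 8).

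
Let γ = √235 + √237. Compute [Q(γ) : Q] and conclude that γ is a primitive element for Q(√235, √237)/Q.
[Q(γ) : Q] = 4 (equivalently, Q(γ) = Q(√235, √237))

Obviously Q(γ) ⊆ Q(√235, √237), and [Q(√235, √237):Q] = 4 (since 235, 237 are distinct squarefree integers > 1 with 55695 not a perfect square). To show equality we compute the minimal polynomial of γ. From γ = √235 + √237: γ^2 = 235 + 2√(55695) + 237 = 472 + 2√(55695), so γ^2 - 472 = 2√(55695); squaring, (γ^2 - 472)^2 = 4·55695, i.e. γ^4 - 944γ^2 + 222784 - 222780 = 0, i.e. γ^4 - 944γ^2 + 4 = 0. So γ is a root of x^4 - 944x^2 + 4. This polynomial is irreducible over Q: it has no rational root (each ±√235 ± √237 is irrational), and any factorization into two quadratics over Q would force √(55695) ∈ Q (pairing opposite roots) or √235, √237 ∈ Q (other pairings), all impossible. Hence [Q(γ):Q] = 4 = [Q(√235, √237):Q], so Q(γ) = Q(√235, √237).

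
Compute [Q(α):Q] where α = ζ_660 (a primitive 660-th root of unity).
[Q(α):Q] = 160

The minimal polynomial of ζ_660 over Q is the 660-th cyclotomic polynomial Φ_660(x), which is irreducible over Q and has degree φ(660) = 160. Hence [Q(α):Q] = φ(660) = 160.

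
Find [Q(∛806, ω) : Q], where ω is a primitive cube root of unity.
[Q(∛806, ω) : Q] = 6

[Q(∛806):Q] = 3 (min poly x^3 - 806, irreducible since 806 is not a perfect cube). [Q(ω):Q] = 2 (min poly x^2 + x + 1). Since Q(∛806) ⊂ R and ω ∉ R, we have ω ∉ Q(∛806), so x^2 + x + 1 remains irreducible over Q(∛806) and [Q(∛806, ω) : Q(∛806)] = 2. By the tower law, [Q(∛806, ω) : Q] = 3 · 2 = 6. (In fact Q(∛806, ω) is the splitting field of x^3 - 806 over Q.)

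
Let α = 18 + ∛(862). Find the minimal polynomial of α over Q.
m_α(x) = x^3 - 54x^2 + 972x - 6694

Set β = α - 18 = ∛(862), so β^3 = 862. Then (α - 18)^3 - 862 = 0, i.e. α is a root of g(x) = (x - 18)^3 - 862 = x^3 - 54x^2 + 972x - 6694. Since g(x) = h(x - 18) where h(x) = x^3 - 862, and h is irreducible over Q (because 862 is not a perfect cube, so h has no rational root, and a monic cubic with no rational root is irreducible), g is also irreducible (irreducibility is preserved under the substitution x → x - 18). Hence m_α(x) = x^3 - 54x^2 + 972x - 6694.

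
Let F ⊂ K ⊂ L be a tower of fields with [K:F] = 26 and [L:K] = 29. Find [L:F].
[L:F] = 754

The tower law says that for any tower of field extensions F ⊂ K ⊂ L with finite degrees, [L:F] = [L:K] · [K:F]. Here this gives [L:F] = 29 · 26 = 754.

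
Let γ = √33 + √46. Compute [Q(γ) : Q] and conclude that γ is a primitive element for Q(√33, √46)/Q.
[Q(γ) : Q] = 4 (equivalently, Q(γ) = Q(√33, √46))

Obviously Q(γ) ⊆ Q(√33, √46), and [Q(√33, √46):Q] = 4 (since 33, 46 are distinct squarefree integers > 1 with 1518 not a perfect square). To show equality we compute the minimal polynomial of γ. From γ = √33 + √46: γ^2 = 33 + 2√(1518) + 46 = 79 + 2√(1518), so γ^2 - 79 = 2√(1518); squaring, (γ^2 - 79)^2 = 4·1518, i.e. γ^4 - 158γ^2 + 6241 - 6072 = 0, i.e. γ^4 - 158γ^2 + 169 = 0. So γ is a root of x^4 - 158x^2 + 169. This polynomial is irreducible over Q: it has no rational root (each ±√33 ± √46 is irrational), and any factorization into two quadratics over Q would force √(1518) ∈ Q (pairing opposite roots) or √33, √46 ∈ Q (other pairings), all impossible. Hence [Q(γ):Q] = 4 = [Q(√33, √46):Q], so Q(γ) = Q(√33, √46).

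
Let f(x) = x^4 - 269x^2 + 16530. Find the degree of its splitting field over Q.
[K : Q] = 4

Solving the quadratic in x^2: x^2 = (269 ± √(269^2 - 4·16530))/2 = (269 ± √6241)/2 = (269 ± 79)/2, giving x^2 = 95 or x^2 = 174. So f(x) = (x^2 - 95)(x^2 - 174) and the roots of f are ±√95, ±√174. Hence the splitting field is K = Q(√95, √174). Since 95 and 174 are distinct squarefree integers > 1, their product 16530 is not a perfect square, so √174 ∉ Q(√95). By the tower law [K:Q] = [Q(√95,√174):Q(√95)] · [Q(√95):Q] = 2 · 2 = 4.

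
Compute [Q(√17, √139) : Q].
[Q(√17, √139) : Q] = 4

[Q(√17):Q] = 2 (min poly x^2 - 17, irreducible since 17 is squarefree > 1). For the top step, suppose √139 ∈ Q(√17), say √139 = c + d√17 with c, d ∈ Q. Squaring: 139 = c^2 + 17d^2 + 2cd√17. Since √17 ∉ Q this forces 2cd = 0. If d = 0 then √139 = c ∈ Q, contradicting 139 squarefree > 1. If c = 0 then 139 = 17d^2, so 17·139 = (17d)^2 is a perfect square in Q — but 17·139 = 2363 is not a perfect square (since 17 and 139 are distinct squarefree integers). Contradiction. Hence √139 ∉ Q(√17), so x^2 - 139 stays irreducible over Q(√17) and [Q(√17, √139) : Q(√17)] = 2. By the tower law, [Q(√17, √139) : Q] = 2 · 2 = 4.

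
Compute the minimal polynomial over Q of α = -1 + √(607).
m_α(x) = x^2 + 2x - 606

From α + 1 = √(607), squaring gives (α + 1)^2 = 607, i.e. α^2 + 2α + 1 = 607, so α^2 + 2α - 606 = 0. The discriminant of x^2 + 2x - 606 is (2)^2 - 4·(-606) = 4 + 2424 = 2428, and 4·(607) is not a perfect square in Q since 607 is squarefree and ≠ 1. Hence x^2 + 2x - 606 is irreducible over Q and is the minimal polynomial of α.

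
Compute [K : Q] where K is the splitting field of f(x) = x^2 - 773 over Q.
[K : Q] = 2

f(x) = x^2 - 773 factors as (x - √773)(x + √773). The splitting field is K = Q(√773). Since 773 is squarefree and > 1, it is not a perfect square, so x^2 - 773 is irreducible over Q and [Q(√773) : Q] = 2. Hence [K : Q] = 2.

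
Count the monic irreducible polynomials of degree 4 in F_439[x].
There are 9285297780 monic irreducible polynomials of degree 4 over F_439

Each element of F_{439^4} that lies in no proper subfield is a root of exactly one monic irreducible of degree 4 over F_439, and each such polynomial has 4 distinct roots in F_{439^4}. By Möbius inversion the count is N_439(4) = (1/4) Σ_{d|4} μ(4/d) · 439^d = (1/4)(μ(4)·439^1 + μ(2)·439^2 + μ(1)·439^4) = 37141191120/4 = 9285297780.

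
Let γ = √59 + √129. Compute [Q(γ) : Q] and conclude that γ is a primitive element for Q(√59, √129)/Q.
[Q(γ) : Q] = 4 (equivalently, Q(γ) = Q(√59, √129))

Obviously Q(γ) ⊆ Q(√59, √129), and [Q(√59, √129):Q] = 4 (since 59, 129 are distinct squarefree integers > 1 with 7611 not a perfect square). To show equality we compute the minimal polynomial of γ. From γ = √59 + √129: γ^2 = 59 + 2√(7611) + 129 = 188 + 2√(7611), so γ^2 - 188 = 2√(7611); squaring, (γ^2 - 188)^2 = 4·7611, i.e. γ^4 - 376γ^2 + 35344 - 30444 = 0, i.e. γ^4 - 376γ^2 + 4900 = 0. So γ is a root of x^4 - 376x^2 + 4900. This polynomial is irreducible over Q: it has no rational root (each ±√59 ± √129 is irrational), and any factorization into two quadratics over Q would force √(7611) ∈ Q (pairing opposite roots) or √59, √129 ∈ Q (other pairings), all impossible. Hence [Q(γ):Q] = 4 = [Q(√59, √129):Q], so Q(γ) = Q(√59, √129).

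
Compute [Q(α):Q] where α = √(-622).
[Q(α):Q] = 2

[Q(α):Q] equals the degree of the minimal polynomial of α. Here α^2 = -622 and x^2 + 622 is irreducible (d = -622 is squarefree, ≠ 1, hence not a square), so deg(m_α) = 2. Thus [Q(α):Q] = 2.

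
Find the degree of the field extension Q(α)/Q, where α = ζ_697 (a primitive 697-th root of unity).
[Q(α):Q] = 640

The minimal polynomial of ζ_697 over Q is the 697-th cyclotomic polynomial Φ_697(x), which is irreducible over Q and has degree φ(697) = 640. Hence [Q(α):Q] = φ(697) = 640.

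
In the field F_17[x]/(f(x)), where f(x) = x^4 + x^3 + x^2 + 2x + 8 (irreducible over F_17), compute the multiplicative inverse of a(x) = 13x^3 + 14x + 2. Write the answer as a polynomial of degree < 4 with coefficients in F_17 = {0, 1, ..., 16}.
a(x)^(-1) ≡ 7x^3 + 11x^2 + 16 (mod f(x))

Since f is irreducible over F_17, F_17[x]/(f) is a field and a(x) ≠ 0 has an inverse. Apply the extended Euclidean algorithm to f(x) and a(x) in F_17[x]: f(x) = (4x + 4)·a(x) + (13x^2 + 6x);  a(x) = (x + 10)·(13x^2 + 6x) + (5x + 2);  (13x^2 + 6x) = (6x + 9)·(5x + 2) + (16). The last nonzero remainder is the constant 16 = gcd(f, a) in F_17. Back-substituting through the division chain expresses 16 = s(x)·a(x) + t(x)·f(x) with s(x) ≡ 10x^3 + 6x^2 + 1 (mod f), so (10x^3 + 6x^2 + 1)·a(x) ≡ 16 (mod f). Multiplying by 16^(-1) ≡ 16 in F_17 gives a(x)^(-1) ≡ 16·(10x^3 + 6x^2 + 1) ≡ 7x^3 + 11x^2 + 16 (mod f). Check: (13x^3 + 14x + 2)·(7x^3 + 11x^2 + 16) = 6x^6 + 7x^5 + 13x^4 + 2x^3 + 5x^2 + 3x + 15 ≡ 1 (mod x^4 + x^3 + x^2 + 2x + 8).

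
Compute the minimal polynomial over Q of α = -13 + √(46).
m_α(x) = x^2 + 26x + 123

From α + 13 = √(46), squaring gives (α + 13)^2 = 46, i.e. α^2 + 26α + 169 = 46, so α^2 + 26α + 123 = 0. The discriminant of x^2 + 26x + 123 is (26)^2 - 4·(123) = 676 - 492 = 184, and 4·(46) is not a perfect square in Q since 46 is squarefree and ≠ 1. Hence x^2 + 26x + 123 is irreducible over Q and is the minimal polynomial of α.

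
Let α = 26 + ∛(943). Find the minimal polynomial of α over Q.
m_α(x) = x^3 - 78x^2 + 2028x - 18519

Set β = α - 26 = ∛(943), so β^3 = 943. Then (α - 26)^3 - 943 = 0, i.e. α is a root of g(x) = (x - 26)^3 - 943 = x^3 - 78x^2 + 2028x - 18519. Since g(x) = h(x - 26) where h(x) = x^3 - 943, and h is irreducible over Q (because 943 is not a perfect cube, so h has no rational root, and a monic cubic with no rational root is irreducible), g is also irreducible (irreducibility is preserved under the substitution x → x - 26). Hence m_α(x) = x^3 - 78x^2 + 2028x - 18519.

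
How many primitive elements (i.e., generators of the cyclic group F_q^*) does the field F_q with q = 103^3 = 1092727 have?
There are φ(1092726) = 342720 primitive elements

F_q^* is cyclic of order q - 1 = 1092726. A cyclic group of order m has exactly φ(m) generators. Here m = 1092726 = 2 · 3^2 · 17 · 3571, so the number of primitive elements is φ(1092726) = 342720.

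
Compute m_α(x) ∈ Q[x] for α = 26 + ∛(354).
m_α(x) = x^3 - 78x^2 + 2028x - 17930

Set β = α - 26 = ∛(354), so β^3 = 354. Then (α - 26)^3 - 354 = 0, i.e. α is a root of g(x) = (x - 26)^3 - 354 = x^3 - 78x^2 + 2028x - 17930. Since g(x) = h(x - 26) where h(x) = x^3 - 354, and h is irreducible over Q (because 354 is not a perfect cube, so h has no rational root, and a monic cubic with no rational root is irreducible), g is also irreducible (irreducibility is preserved under the substitution x → x - 26). Hence m_α(x) = x^3 - 78x^2 + 2028x - 17930.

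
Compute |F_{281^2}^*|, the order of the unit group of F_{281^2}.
|F_{281^2}^*| = 78960

F_{281^2} has 281^2 = 78961 elements; its multiplicative group consists of all nonzero elements, so |F_{281^2}^*| = 78961 - 1 = 78960. (It is cyclic since any finite subgroup of the multiplicative group of a field is cyclic.)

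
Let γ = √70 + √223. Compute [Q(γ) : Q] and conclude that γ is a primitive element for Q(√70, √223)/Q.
[Q(γ) : Q] = 4 (equivalently, Q(γ) = Q(√70, √223))

Obviously Q(γ) ⊆ Q(√70, √223), and [Q(√70, √223):Q] = 4 (since 70, 223 are distinct squarefree integers > 1 with 15610 not a perfect square). To show equality we compute the minimal polynomial of γ. From γ = √70 + √223: γ^2 = 70 + 2√(15610) + 223 = 293 + 2√(15610), so γ^2 - 293 = 2√(15610); squaring, (γ^2 - 293)^2 = 4·15610, i.e. γ^4 - 586γ^2 + 85849 - 62440 = 0, i.e. γ^4 - 586γ^2 + 23409 = 0. So γ is a root of x^4 - 586x^2 + 23409. This polynomial is irreducible over Q: it has no rational root (each ±√70 ± √223 is irrational), and any factorization into two quadratics over Q would force √(15610) ∈ Q (pairing opposite roots) or √70, √223 ∈ Q (other pairings), all impossible. Hence [Q(γ):Q] = 4 = [Q(√70, √223):Q], so Q(γ) = Q(√70, √223).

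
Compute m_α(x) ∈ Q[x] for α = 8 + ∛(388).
m_α(x) = x^3 - 24x^2 + 192x - 900

Set β = α - 8 = ∛(388), so β^3 = 388. Then (α - 8)^3 - 388 = 0, i.e. α is a root of g(x) = (x - 8)^3 - 388 = x^3 - 24x^2 + 192x - 900. Since g(x) = h(x - 8) where h(x) = x^3 - 388, and h is irreducible over Q (because 388 is not a perfect cube, so h has no rational root, and a monic cubic with no rational root is irreducible), g is also irreducible (irreducibility is preserved under the substitution x → x - 8). Hence m_α(x) = x^3 - 24x^2 + 192x - 900.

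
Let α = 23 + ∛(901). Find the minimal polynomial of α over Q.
m_α(x) = x^3 - 69x^2 + 1587x - 13068

Set β = α - 23 = ∛(901), so β^3 = 901. Then (α - 23)^3 - 901 = 0, i.e. α is a root of g(x) = (x - 23)^3 - 901 = x^3 - 69x^2 + 1587x - 13068. Since g(x) = h(x - 23) where h(x) = x^3 - 901, and h is irreducible over Q (because 901 is not a perfect cube, so h has no rational root, and a monic cubic with no rational root is irreducible), g is also irreducible (irreducibility is preserved under the substitution x → x - 23). Hence m_α(x) = x^3 - 69x^2 + 1587x - 13068.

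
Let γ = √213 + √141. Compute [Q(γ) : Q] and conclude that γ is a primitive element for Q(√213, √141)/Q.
[Q(γ) : Q] = 4 (equivalently, Q(γ) = Q(√213, √141))

Obviously Q(γ) ⊆ Q(√213, √141), and [Q(√213, √141):Q] = 4 (since 213, 141 are distinct squarefree integers > 1 with 30033 not a perfect square). To show equality we compute the minimal polynomial of γ. From γ = √213 + √141: γ^2 = 213 + 2√(30033) + 141 = 354 + 2√(30033), so γ^2 - 354 = 2√(30033); squaring, (γ^2 - 354)^2 = 4·30033, i.e. γ^4 - 708γ^2 + 125316 - 120132 = 0, i.e. γ^4 - 708γ^2 + 5184 = 0. So γ is a root of x^4 - 708x^2 + 5184. This polynomial is irreducible over Q: it has no rational root (each ±√213 ± √141 is irrational), and any factorization into two quadratics over Q would force √(30033) ∈ Q (pairing opposite roots) or √213, √141 ∈ Q (other pairings), all impossible. Hence [Q(γ):Q] = 4 = [Q(√213, √141):Q], so Q(γ) = Q(√213, √141).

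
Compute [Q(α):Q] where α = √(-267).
[Q(α):Q] = 2

[Q(α):Q] equals the degree of the minimal polynomial of α. Here α^2 = -267 and x^2 + 267 is irreducible (d = -267 is squarefree, ≠ 1, hence not a square), so deg(m_α) = 2. Thus [Q(α):Q] = 2.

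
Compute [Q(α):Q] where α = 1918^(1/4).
[Q(α):Q] = 4

α is a root of x^4 - 1918. By Eisenstein's criterion at the prime p = 2 (which divides the constant term 1918 but p^2 = 4 does not, since 1918 is squarefree), x^4 - 1918 is irreducible over Q. Hence [Q(α):Q] = 4.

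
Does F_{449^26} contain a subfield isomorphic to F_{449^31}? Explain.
No: F_{449^31} is not a subfield of F_{449^26}

F_{p^m} embeds in F_{p^n} iff m | n. Here 31 ∤ 26 (since 26 = 0·31 + 26 with remainder 26 ≠ 0), so F_{449^31} is not a subfield of F_{449^26}. Equivalently: if it were, the tower law would give 31 = [F_{449^31}:F_449] dividing [F_{449^26}:F_449] = 26, contradiction.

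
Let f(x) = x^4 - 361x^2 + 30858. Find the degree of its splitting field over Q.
[K : Q] = 4

Solving the quadratic in x^2: x^2 = (361 ± √(361^2 - 4·30858))/2 = (361 ± √6889)/2 = (361 ± 83)/2, giving x^2 = 222 or x^2 = 139. So f(x) = (x^2 - 222)(x^2 - 139) and the roots of f are ±√222, ±√139. Hence the splitting field is K = Q(√222, √139). Since 222 and 139 are distinct squarefree integers > 1, their product 30858 is not a perfect square, so √139 ∉ Q(√222). By the tower law [K:Q] = [Q(√222,√139):Q(√222)] · [Q(√222):Q] = 2 · 2 = 4.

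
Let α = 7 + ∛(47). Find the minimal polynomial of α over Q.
m_α(x) = x^3 - 21x^2 + 147x - 390

Set β = α - 7 = ∛(47), so β^3 = 47. Then (α - 7)^3 - 47 = 0, i.e. α is a root of g(x) = (x - 7)^3 - 47 = x^3 - 21x^2 + 147x - 390. Since g(x) = h(x - 7) where h(x) = x^3 - 47, and h is irreducible over Q (because 47 is not a perfect cube, so h has no rational root, and a monic cubic with no rational root is irreducible), g is also irreducible (irreducibility is preserved under the substitution x → x - 7). Hence m_α(x) = x^3 - 21x^2 + 147x - 390.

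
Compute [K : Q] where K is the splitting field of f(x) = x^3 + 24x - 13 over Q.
[K : Q] = 6

By the rational root test, any rational root of the monic integer polynomial f(x) = x^3 + 24x - 13 must be an integer dividing the constant term -13, i.e. one of ±{1, 13}. Evaluating: f(1) = 12, f(-1) = -38, f(13) = 2496, f(-13) = -2522; none is 0, so f has no rational root and is therefore irreducible over Q (a cubic with no linear factor over a field is irreducible). For an irreducible cubic, the Galois group is A_3 or S_3 according as the discriminant disc(f) = -4a^3 - 27b^2 = -4·(24)^3 - 27·(-13)^2 = -59859 is or is not a square in Q. Here disc(f) = -59859 is not a perfect square in Q, so the Galois group of f over Q is not contained in A_3 and must be all of S_3. The splitting field has degree |S_3| = 6 over Q, so [K : Q] = 6.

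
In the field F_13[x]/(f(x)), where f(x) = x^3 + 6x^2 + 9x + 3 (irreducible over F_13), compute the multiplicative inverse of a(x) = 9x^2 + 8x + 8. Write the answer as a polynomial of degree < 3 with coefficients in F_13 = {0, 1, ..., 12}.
a(x)^(-1) ≡ 6x^2 + 12 (mod f(x))

Since f is irreducible over F_13, F_13[x]/(f) is a field and a(x) ≠ 0 has an inverse. Apply the extended Euclidean algorithm to f(x) and a(x) in F_13[x]: f(x) = (3x + 11)·a(x) + (x + 6);  a(x) = (9x + 6)·(x + 6) + (11). The last nonzero remainder is the constant 11 = gcd(f, a) in F_13. Back-substituting through the division chain expresses 11 = s(x)·a(x) + t(x)·f(x) with s(x) ≡ x^2 + 2 (mod f), so (x^2 + 2)·a(x) ≡ 11 (mod f). Multiplying by 11^(-1) ≡ 6 in F_13 gives a(x)^(-1) ≡ 6·(x^2 + 2) ≡ 6x^2 + 12 (mod f). Check: (9x^2 + 8x + 8)·(6x^2 + 12) = 2x^4 + 9x^3 + 5x + 5 ≡ 1 (mod x^3 + 6x^2 + 9x + 3).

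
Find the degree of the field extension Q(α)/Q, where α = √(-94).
[Q(α):Q] = 2

[Q(α):Q] equals the degree of the minimal polynomial of α. Here α^2 = -94 and x^2 + 94 is irreducible (d = -94 is squarefree, ≠ 1, hence not a square), so deg(m_α) = 2. Thus [Q(α):Q] = 2.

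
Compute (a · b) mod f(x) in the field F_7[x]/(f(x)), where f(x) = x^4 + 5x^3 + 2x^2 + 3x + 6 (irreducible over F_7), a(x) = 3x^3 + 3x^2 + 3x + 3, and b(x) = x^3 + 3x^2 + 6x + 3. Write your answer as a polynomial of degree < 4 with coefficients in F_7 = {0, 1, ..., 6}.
a · b ≡ 2x^3 + 5x^2 + 5x + 6 (mod f(x))

Multiply in F_7[x]: a(x)·b(x) = (3x^3 + 3x^2 + 3x + 3)·(x^3 + 3x^2 + 6x + 3) = 3x^6 + 5x^5 + 2x^4 + 4x^3 + x^2 + 6x + 2. This has degree ≥ 4, so divide by f(x) over F_7: 3x^6 + 5x^5 + 2x^4 + 4x^3 + x^2 + 6x + 2 = (3x^2 + 4x + 4)·(x^4 + 5x^3 + 2x^2 + 3x + 6) + (2x^3 + 5x^2 + 5x + 6). Hence a·b ≡ 2x^3 + 5x^2 + 5x + 6 (mod f). (F_7[x]/(f) is a field with 7^4 = 2401 elements since f is irreducible of degree 4.)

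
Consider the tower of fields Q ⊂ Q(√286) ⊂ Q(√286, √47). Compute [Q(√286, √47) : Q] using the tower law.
[Q(√286, √47) : Q] = 4

[Q(√286):Q] = 2 (min poly x^2 - 286, irreducible since 286 is squarefree > 1). For the top step, suppose √47 ∈ Q(√286), say √47 = c + d√286 with c, d ∈ Q. Squaring: 47 = c^2 + 286d^2 + 2cd√286. Since √286 ∉ Q this forces 2cd = 0. If d = 0 then √47 = c ∈ Q, contradicting 47 squarefree > 1. If c = 0 then 47 = 286d^2, so 286·47 = (286d)^2 is a perfect square in Q — but 286·47 = 13442 is not a perfect square (since 286 and 47 are distinct squarefree integers). Contradiction. Hence √47 ∉ Q(√286), so x^2 - 47 stays irreducible over Q(√286) and [Q(√286, √47) : Q(√286)] = 2. By the tower law, [Q(√286, √47) : Q] = 2 · 2 = 4.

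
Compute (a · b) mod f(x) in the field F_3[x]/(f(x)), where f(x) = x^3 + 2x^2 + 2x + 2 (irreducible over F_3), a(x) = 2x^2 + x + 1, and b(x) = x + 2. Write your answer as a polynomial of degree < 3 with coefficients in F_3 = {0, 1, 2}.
a · b ≡ x^2 + 2x + 1 (mod f(x))

Multiply in F_3[x]: a(x)·b(x) = (2x^2 + x + 1)·(x + 2) = 2x^3 + 2x^2 + 2. This has degree ≥ 3, so divide by f(x) over F_3: 2x^3 + 2x^2 + 2 = (2)·(x^3 + 2x^2 + 2x + 2) + (x^2 + 2x + 1). Hence a·b ≡ x^2 + 2x + 1 (mod f). (F_3[x]/(f) is a field with 3^3 = 27 elements since f is irreducible of degree 3.)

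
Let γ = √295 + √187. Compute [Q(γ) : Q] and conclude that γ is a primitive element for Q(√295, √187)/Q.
[Q(γ) : Q] = 4 (equivalently, Q(γ) = Q(√295, √187))

Obviously Q(γ) ⊆ Q(√295, √187), and [Q(√295, √187):Q] = 4 (since 295, 187 are distinct squarefree integers > 1 with 55165 not a perfect square). To show equality we compute the minimal polynomial of γ. From γ = √295 + √187: γ^2 = 295 + 2√(55165) + 187 = 482 + 2√(55165), so γ^2 - 482 = 2√(55165); squaring, (γ^2 - 482)^2 = 4·55165, i.e. γ^4 - 964γ^2 + 232324 - 220660 = 0, i.e. γ^4 - 964γ^2 + 11664 = 0. So γ is a root of x^4 - 964x^2 + 11664. This polynomial is irreducible over Q: it has no rational root (each ±√295 ± √187 is irrational), and any factorization into two quadratics over Q would force √(55165) ∈ Q (pairing opposite roots) or √295, √187 ∈ Q (other pairings), all impossible. Hence [Q(γ):Q] = 4 = [Q(√295, √187):Q], so Q(γ) = Q(√295, √187).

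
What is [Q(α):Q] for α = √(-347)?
[Q(α):Q] = 2

[Q(α):Q] equals the degree of the minimal polynomial of α. Here α^2 = -347 and x^2 + 347 is irreducible (d = -347 is squarefree, ≠ 1, hence not a square), so deg(m_α) = 2. Thus [Q(α):Q] = 2.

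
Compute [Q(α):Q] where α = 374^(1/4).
[Q(α):Q] = 4

α is a root of x^4 - 374. By Eisenstein's criterion at the prime p = 2 (which divides the constant term 374 but p^2 = 4 does not, since 374 is squarefree), x^4 - 374 is irreducible over Q. Hence [Q(α):Q] = 4.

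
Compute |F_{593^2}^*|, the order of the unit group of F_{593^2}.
|F_{593^2}^*| = 351648

F_{593^2} has 593^2 = 351649 elements; its multiplicative group consists of all nonzero elements, so |F_{593^2}^*| = 351649 - 1 = 351648. (It is cyclic since any finite subgroup of the multiplicative group of a field is cyclic.)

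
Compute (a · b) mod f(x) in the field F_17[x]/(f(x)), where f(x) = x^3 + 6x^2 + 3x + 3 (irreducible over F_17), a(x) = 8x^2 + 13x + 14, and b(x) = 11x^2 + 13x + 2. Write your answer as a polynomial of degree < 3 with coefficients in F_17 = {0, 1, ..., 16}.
a · b ≡ 10x^2 + 5x + 4 (mod f(x))

Multiply in F_17[x]: a(x)·b(x) = (8x^2 + 13x + 14)·(11x^2 + 13x + 2) = 3x^4 + 9x^3 + 16x^2 + 4x + 11. This has degree ≥ 3, so divide by f(x) over F_17: 3x^4 + 9x^3 + 16x^2 + 4x + 11 = (3x + 8)·(x^3 + 6x^2 + 3x + 3) + (10x^2 + 5x + 4). Hence a·b ≡ 10x^2 + 5x + 4 (mod f). (F_17[x]/(f) is a field with 17^3 = 4913 elements since f is irreducible of degree 3.)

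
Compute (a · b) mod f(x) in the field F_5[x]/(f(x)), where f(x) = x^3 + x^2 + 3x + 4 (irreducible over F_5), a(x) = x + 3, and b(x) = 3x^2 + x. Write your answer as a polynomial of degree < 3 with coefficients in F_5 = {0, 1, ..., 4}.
a · b ≡ 2x^2 + 4x + 3 (mod f(x))

Multiply in F_5[x]: a(x)·b(x) = (x + 3)·(3x^2 + x) = 3x^3 + 3x. This has degree ≥ 3, so divide by f(x) over F_5: 3x^3 + 3x = (3)·(x^3 + x^2 + 3x + 4) + (2x^2 + 4x + 3). Hence a·b ≡ 2x^2 + 4x + 3 (mod f). (F_5[x]/(f) is a field with 5^3 = 125 elements since f is irreducible of degree 3.)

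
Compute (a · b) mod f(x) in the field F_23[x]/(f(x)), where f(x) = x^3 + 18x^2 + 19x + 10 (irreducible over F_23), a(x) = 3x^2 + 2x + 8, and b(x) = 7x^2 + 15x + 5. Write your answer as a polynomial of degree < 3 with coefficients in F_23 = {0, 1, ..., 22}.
a · b ≡ 16x^2 + x + 10 (mod f(x))

Multiply in F_23[x]: a(x)·b(x) = (3x^2 + 2x + 8)·(7x^2 + 15x + 5) = 21x^4 + 13x^3 + 9x^2 + 15x + 17. This has degree ≥ 3, so divide by f(x) over F_23: 21x^4 + 13x^3 + 9x^2 + 15x + 17 = (21x + 3)·(x^3 + 18x^2 + 19x + 10) + (16x^2 + x + 10). Hence a·b ≡ 16x^2 + x + 10 (mod f). (F_23[x]/(f) is a field with 23^3 = 12167 elements since f is irreducible of degree 3.)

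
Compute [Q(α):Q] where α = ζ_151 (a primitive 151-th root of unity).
[Q(α):Q] = 150

The minimal polynomial of ζ_151 over Q is the 151-th cyclotomic polynomial Φ_151(x), which is irreducible over Q and has degree φ(151) = 150. Hence [Q(α):Q] = φ(151) = 150.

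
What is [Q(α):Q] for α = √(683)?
[Q(α):Q] = 2

[Q(α):Q] equals the degree of the minimal polynomial of α. Here α^2 = 683 and x^2 - 683 is irreducible (d = 683 is squarefree, ≠ 1, hence not a square), so deg(m_α) = 2. Thus [Q(α):Q] = 2.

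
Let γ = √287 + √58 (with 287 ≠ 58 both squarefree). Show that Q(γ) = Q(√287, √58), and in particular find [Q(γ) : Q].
[Q(γ) : Q] = 4 (equivalently, Q(γ) = Q(√287, √58))

Obviously Q(γ) ⊆ Q(√287, √58), and [Q(√287, √58):Q] = 4 (since 287, 58 are distinct squarefree integers > 1 with 16646 not a perfect square). To show equality we compute the minimal polynomial of γ. From γ = √287 + √58: γ^2 = 287 + 2√(16646) + 58 = 345 + 2√(16646), so γ^2 - 345 = 2√(16646); squaring, (γ^2 - 345)^2 = 4·16646, i.e. γ^4 - 690γ^2 + 119025 - 66584 = 0, i.e. γ^4 - 690γ^2 + 52441 = 0. So γ is a root of x^4 - 690x^2 + 52441. This polynomial is irreducible over Q: it has no rational root (each ±√287 ± √58 is irrational), and any factorization into two quadratics over Q would force √(16646) ∈ Q (pairing opposite roots) or √287, √58 ∈ Q (other pairings), all impossible. Hence [Q(γ):Q] = 4 = [Q(√287, √58):Q], so Q(γ) = Q(√287, √58).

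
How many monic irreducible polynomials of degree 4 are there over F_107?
There are 32767038 monic irreducible polynomials of degree 4 over F_107

Each element of F_{107^4} that lies in no proper subfield is a root of exactly one monic irreducible of degree 4 over F_107, and each such polynomial has 4 distinct roots in F_{107^4}. By Möbius inversion the count is N_107(4) = (1/4) Σ_{d|4} μ(4/d) · 107^d = (1/4)(μ(4)·107^1 + μ(2)·107^2 + μ(1)·107^4) = 131068152/4 = 32767038.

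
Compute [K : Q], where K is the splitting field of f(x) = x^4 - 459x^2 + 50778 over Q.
[K : Q] = 4

Solving the quadratic in x^2: x^2 = (459 ± √(459^2 - 4·50778))/2 = (459 ± √7569)/2 = (459 ± 87)/2, giving x^2 = 186 or x^2 = 273. So f(x) = (x^2 - 186)(x^2 - 273) and the roots of f are ±√186, ±√273. Hence the splitting field is K = Q(√186, √273). Since 186 and 273 are distinct squarefree integers > 1, their product 50778 is not a perfect square, so √273 ∉ Q(√186). By the tower law [K:Q] = [Q(√186,√273):Q(√186)] · [Q(√186):Q] = 2 · 2 = 4.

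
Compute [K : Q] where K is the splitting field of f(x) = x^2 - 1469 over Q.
[K : Q] = 2

f(x) = x^2 - 1469 factors as (x - √1469)(x + √1469). The splitting field is K = Q(√1469). Since 1469 is squarefree and > 1, it is not a perfect square, so x^2 - 1469 is irreducible over Q and [Q(√1469) : Q] = 2. Hence [K : Q] = 2.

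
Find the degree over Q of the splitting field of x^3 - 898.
[K : Q] = 6

The roots of x^3 - 898 are ∛898, ω∛898, ω^2∛898 where ω = e^(2πi/3) is a primitive cube root of unity, so K = Q(∛898, ω). Now [Q(∛898):Q] = 3 (since 898 is not a perfect cube, x^3 - 898 is irreducible) and [Q(ω):Q] = 2. Both 2 and 3 divide [K:Q], and [K:Q] ≤ 3·2 = 6, so [K:Q] = 6. (Equivalently: Q(∛898) ⊂ R but ω ∉ R, so [K : Q(∛898)] = 2.)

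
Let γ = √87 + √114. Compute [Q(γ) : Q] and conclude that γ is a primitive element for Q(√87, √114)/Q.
[Q(γ) : Q] = 4 (equivalently, Q(γ) = Q(√87, √114))

Obviously Q(γ) ⊆ Q(√87, √114), and [Q(√87, √114):Q] = 4 (since 87, 114 are distinct squarefree integers > 1 with 9918 not a perfect square). To show equality we compute the minimal polynomial of γ. From γ = √87 + √114: γ^2 = 87 + 2√(9918) + 114 = 201 + 2√(9918), so γ^2 - 201 = 2√(9918); squaring, (γ^2 - 201)^2 = 4·9918, i.e. γ^4 - 402γ^2 + 40401 - 39672 = 0, i.e. γ^4 - 402γ^2 + 729 = 0. So γ is a root of x^4 - 402x^2 + 729. This polynomial is irreducible over Q: it has no rational root (each ±√87 ± √114 is irrational), and any factorization into two quadratics over Q would force √(9918) ∈ Q (pairing opposite roots) or √87, √114 ∈ Q (other pairings), all impossible. Hence [Q(γ):Q] = 4 = [Q(√87, √114):Q], so Q(γ) = Q(√87, √114).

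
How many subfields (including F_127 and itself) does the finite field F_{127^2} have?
F_{127^2} has 2 subfields

The subfields of F_{p^n} are exactly the fields F_{p^d} for d | n (each is the fixed field of the unique index-d subgroup of Gal(F_{p^n}/F_p) ≅ Z/nZ). The divisors of n = 2 are {1, 2}, giving 2 subfields: F_{127^1}, F_{127^2}.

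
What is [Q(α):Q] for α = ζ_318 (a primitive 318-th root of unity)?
[Q(α):Q] = 104

The minimal polynomial of ζ_318 over Q is the 318-th cyclotomic polynomial Φ_318(x), which is irreducible over Q and has degree φ(318) = 104. Hence [Q(α):Q] = φ(318) = 104.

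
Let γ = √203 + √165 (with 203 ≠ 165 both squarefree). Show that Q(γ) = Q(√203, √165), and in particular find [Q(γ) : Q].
[Q(γ) : Q] = 4 (equivalently, Q(γ) = Q(√203, √165))

Obviously Q(γ) ⊆ Q(√203, √165), and [Q(√203, √165):Q] = 4 (since 203, 165 are distinct squarefree integers > 1 with 33495 not a perfect square). To show equality we compute the minimal polynomial of γ. From γ = √203 + √165: γ^2 = 203 + 2√(33495) + 165 = 368 + 2√(33495), so γ^2 - 368 = 2√(33495); squaring, (γ^2 - 368)^2 = 4·33495, i.e. γ^4 - 736γ^2 + 135424 - 133980 = 0, i.e. γ^4 - 736γ^2 + 1444 = 0. So γ is a root of x^4 - 736x^2 + 1444. This polynomial is irreducible over Q: it has no rational root (each ±√203 ± √165 is irrational), and any factorization into two quadratics over Q would force √(33495) ∈ Q (pairing opposite roots) or √203, √165 ∈ Q (other pairings), all impossible. Hence [Q(γ):Q] = 4 = [Q(√203, √165):Q], so Q(γ) = Q(√203, √165).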